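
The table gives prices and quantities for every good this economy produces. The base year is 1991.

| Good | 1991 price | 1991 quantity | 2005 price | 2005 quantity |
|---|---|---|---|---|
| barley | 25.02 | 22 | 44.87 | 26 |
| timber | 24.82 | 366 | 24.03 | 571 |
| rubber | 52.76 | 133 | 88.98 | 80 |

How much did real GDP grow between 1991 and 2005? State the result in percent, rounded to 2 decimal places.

Real GDP 1991 = Nominal GDP 1991 = 25.02·22 + 24.82·366 + 52.76·133 = 16651.64.
Real GDP 2005 (at 1991 prices) = 25.02·26 + 24.82·571 + 52.76·80 = 19043.54.
Real growth = 19043.54/16651.64 − 1 = 0.1436.

14.36%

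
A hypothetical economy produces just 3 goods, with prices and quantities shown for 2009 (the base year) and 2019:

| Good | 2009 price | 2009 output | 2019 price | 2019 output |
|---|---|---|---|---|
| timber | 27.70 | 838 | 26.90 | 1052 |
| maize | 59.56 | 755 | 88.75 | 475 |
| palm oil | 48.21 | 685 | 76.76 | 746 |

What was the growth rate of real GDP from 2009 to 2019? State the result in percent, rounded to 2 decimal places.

-7.72%

Real GDP 2009 = Nominal GDP 2009 = 27.70·838 + 59.56·755 + 48.21·685 = 101204.25.
Real GDP 2019 (at 2009 prices) = 27.70·1052 + 59.56·475 + 48.21·746 = 93396.06.
Real growth = 93396.06/101204.25 − 1 = -0.0772.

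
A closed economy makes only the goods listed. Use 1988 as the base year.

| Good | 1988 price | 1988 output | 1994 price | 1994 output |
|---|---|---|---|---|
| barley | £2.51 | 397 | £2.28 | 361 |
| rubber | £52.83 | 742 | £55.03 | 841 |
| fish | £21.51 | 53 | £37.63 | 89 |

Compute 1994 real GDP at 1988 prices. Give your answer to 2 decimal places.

£47250.53

Real GDP 1994 = Σ (p_1988 × q_1994) = 2.51·361 + 52.83·841 + 21.51·89 = 47250.53.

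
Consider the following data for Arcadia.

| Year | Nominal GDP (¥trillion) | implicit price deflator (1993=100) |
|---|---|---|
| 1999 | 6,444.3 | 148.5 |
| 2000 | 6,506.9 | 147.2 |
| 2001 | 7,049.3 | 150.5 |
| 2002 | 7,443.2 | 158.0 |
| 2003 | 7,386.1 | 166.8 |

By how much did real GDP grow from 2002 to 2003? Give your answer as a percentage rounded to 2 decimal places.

-6.00%

Real GDP 2002 = 7443.2/1.580 = 4710.89.
Real GDP 2003 = 7386.1/1.668 = 4428.12.
Change = 4428.12/4710.89 − 1 = -0.0600.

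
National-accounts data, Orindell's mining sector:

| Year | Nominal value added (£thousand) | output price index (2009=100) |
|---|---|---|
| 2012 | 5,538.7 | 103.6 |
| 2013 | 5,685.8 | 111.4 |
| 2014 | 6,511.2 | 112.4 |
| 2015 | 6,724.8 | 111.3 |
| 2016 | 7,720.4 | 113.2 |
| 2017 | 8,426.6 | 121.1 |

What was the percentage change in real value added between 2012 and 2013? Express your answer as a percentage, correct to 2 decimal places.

-4.53%

Real value added 2012 = 5538.7/1.036 = 5346.24.
Real value added 2013 = 5685.8/1.114 = 5103.95.
Change = 5103.95/5346.24 − 1 = -0.0453.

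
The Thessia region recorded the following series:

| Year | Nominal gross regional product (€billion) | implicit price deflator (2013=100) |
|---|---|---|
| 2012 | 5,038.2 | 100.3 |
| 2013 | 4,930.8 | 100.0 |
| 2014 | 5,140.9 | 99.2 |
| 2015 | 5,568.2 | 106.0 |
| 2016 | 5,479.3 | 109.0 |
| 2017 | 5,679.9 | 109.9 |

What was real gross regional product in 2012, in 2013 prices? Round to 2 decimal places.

Real gross regional product 2012 = 5038.2 / 1.003 = 5023.13.

€5,023.13 billion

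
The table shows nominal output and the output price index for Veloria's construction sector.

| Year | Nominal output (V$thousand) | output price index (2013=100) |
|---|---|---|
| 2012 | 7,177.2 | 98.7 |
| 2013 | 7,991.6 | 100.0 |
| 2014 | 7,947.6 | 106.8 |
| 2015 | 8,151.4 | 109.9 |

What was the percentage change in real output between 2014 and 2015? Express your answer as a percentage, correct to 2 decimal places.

-0.33%

Real output 2014 = 7947.6/1.068 = 7441.57.
Real output 2015 = 8151.4/1.099 = 7417.11.
Change = 7417.11/7441.57 − 1 = -0.0033.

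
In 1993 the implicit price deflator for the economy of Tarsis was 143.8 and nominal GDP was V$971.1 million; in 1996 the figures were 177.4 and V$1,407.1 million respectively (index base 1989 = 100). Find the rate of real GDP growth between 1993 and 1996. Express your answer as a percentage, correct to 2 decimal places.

Deflate each year: 1993 → 971.1/1.438 = 675.31; 1996 → 1407.1/1.774 = 793.18.
So real GDP changed by 793.18/675.31 − 1 = 0.1745, i.e. 17.45%.

17.45%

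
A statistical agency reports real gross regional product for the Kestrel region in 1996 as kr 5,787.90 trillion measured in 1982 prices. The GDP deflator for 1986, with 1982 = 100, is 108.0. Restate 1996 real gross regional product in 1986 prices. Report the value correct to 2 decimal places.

Real gross regional product in 1986 prices = Real gross regional product in 1982 prices × (P_1986/P_1982) = 5787.90 × 1.080 = 6250.93.

kr 6,250.93 trillion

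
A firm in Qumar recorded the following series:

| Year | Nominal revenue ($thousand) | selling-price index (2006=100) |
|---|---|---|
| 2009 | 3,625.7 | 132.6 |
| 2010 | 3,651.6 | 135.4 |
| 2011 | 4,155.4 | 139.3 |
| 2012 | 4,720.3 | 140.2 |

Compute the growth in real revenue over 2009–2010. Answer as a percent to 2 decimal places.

Real revenue 2009 = 3625.7/1.326 = 2734.31.
Real revenue 2010 = 3651.6/1.354 = 2696.90.
Change = 2696.90/2734.31 − 1 = -0.0137.

-1.37%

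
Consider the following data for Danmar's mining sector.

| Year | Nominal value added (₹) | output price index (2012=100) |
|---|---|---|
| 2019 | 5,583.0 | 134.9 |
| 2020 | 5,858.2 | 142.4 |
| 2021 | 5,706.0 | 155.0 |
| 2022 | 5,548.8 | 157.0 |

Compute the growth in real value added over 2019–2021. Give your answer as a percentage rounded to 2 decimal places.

-11.05%

Real value added 2019 = 5583.0/1.349 = 4138.62.
Real value added 2021 = 5706.0/1.550 = 3681.29.
Change = 3681.29/4138.62 − 1 = -0.1105.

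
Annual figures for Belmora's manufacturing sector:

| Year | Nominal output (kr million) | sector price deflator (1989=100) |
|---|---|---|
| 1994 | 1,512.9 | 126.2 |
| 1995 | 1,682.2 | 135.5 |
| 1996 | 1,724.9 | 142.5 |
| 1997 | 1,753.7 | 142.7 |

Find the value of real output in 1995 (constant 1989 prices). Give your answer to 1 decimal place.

kr 1,241.5 million

Real output 1995 = 1682.2 / 1.355 = 1241.48.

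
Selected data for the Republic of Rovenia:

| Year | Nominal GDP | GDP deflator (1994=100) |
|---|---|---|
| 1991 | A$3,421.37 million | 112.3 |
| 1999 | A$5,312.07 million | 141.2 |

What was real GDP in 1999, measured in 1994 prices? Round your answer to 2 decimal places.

A$3,762.09 million

Real GDP = Nominal / (GDP deflator/100) = 5312.07 / 1.412 = 3762.09.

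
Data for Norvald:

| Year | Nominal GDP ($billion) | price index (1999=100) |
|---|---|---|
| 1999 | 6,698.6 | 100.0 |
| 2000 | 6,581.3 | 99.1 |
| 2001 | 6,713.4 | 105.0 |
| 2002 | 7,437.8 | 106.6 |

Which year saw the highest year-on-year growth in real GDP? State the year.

2000: real = 6581.3/0.991 = 6641.07; growth vs 1999 (6698.60) = -0.86%.
2001: real = 6713.4/1.050 = 6393.71; growth vs 2000 (6641.07) = -3.72%.
2002: real = 7437.8/1.066 = 6977.30; growth vs 2001 (6393.71) = 9.13%.

2002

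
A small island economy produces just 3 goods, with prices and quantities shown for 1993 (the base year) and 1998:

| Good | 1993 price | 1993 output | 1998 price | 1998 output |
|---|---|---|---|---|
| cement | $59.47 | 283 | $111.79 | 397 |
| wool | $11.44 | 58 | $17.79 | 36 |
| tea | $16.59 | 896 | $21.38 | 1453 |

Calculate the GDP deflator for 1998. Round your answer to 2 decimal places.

Nominal GDP 1998 = 111.79·397 + 17.79·36 + 21.38·1453 = 76086.21.
Real GDP 1998 (at 1993 prices) = 59.47·397 + 11.44·36 + 16.59·1453 = 48126.70.
Deflator = Nominal/Real × 100 = 76086.21/48126.70 × 100 = 158.096.

158.10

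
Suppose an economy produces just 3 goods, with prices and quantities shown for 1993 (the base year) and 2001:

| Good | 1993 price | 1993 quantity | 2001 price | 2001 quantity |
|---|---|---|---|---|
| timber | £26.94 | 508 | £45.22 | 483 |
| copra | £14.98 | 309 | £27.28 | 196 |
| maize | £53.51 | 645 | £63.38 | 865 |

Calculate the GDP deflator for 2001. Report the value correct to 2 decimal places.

Nominal GDP 2001 = 45.22·483 + 27.28·196 + 63.38·865 = 82011.84.
Real GDP 2001 (at 1993 prices) = 26.94·483 + 14.98·196 + 53.51·865 = 62234.25.
Deflator = Nominal/Real × 100 = 82011.84/62234.25 × 100 = 131.779.

131.78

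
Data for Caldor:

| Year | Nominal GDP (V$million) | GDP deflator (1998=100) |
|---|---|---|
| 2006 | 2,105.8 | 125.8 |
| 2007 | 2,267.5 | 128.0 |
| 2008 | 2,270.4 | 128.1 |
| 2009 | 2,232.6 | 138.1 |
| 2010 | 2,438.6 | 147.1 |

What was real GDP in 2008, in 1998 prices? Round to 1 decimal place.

V$1,772.4 million

Real GDP 2008 = 2270.4 / 1.281 = 1772.37.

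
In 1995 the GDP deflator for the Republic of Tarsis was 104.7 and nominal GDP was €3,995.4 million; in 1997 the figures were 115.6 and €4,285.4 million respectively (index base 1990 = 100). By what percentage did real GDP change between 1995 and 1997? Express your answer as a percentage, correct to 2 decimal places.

-2.86%

Real GDP 1995 = 3995.4 / 1.047 = 3816.05.
Real GDP 1997 = 4285.4 / 1.156 = 3707.09.
Real growth = 3707.09 / 3816.05 − 1 = -0.0286.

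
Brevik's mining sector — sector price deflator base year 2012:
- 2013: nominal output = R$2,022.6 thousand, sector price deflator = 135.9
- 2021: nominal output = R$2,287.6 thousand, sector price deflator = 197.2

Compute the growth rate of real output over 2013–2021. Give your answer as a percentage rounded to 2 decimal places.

Real output 2013 = 2022.6 / 1.359 = 1488.30.
Real output 2021 = 2287.6 / 1.972 = 1160.04.
Real growth = 1160.04 / 1488.30 − 1 = -0.2206.

-22.06%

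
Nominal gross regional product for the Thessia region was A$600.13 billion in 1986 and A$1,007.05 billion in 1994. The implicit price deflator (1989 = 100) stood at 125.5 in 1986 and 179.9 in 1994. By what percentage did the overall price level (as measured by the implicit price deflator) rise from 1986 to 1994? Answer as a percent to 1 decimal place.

43.3%

Price-level change = 179.9 / 125.5 − 1 = 0.4335.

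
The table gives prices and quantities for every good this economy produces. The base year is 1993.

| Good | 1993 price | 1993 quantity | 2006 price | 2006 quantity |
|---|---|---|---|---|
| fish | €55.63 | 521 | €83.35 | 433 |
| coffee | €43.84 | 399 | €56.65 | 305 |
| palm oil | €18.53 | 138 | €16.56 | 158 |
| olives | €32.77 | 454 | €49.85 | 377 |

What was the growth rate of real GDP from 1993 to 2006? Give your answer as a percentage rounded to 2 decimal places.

-17.48%

Real GDP 1993 = Nominal GDP 1993 = 55.63·521 + 43.84·399 + 18.53·138 + 32.77·454 = 63910.11.
Real GDP 2006 (at 1993 prices) = 55.63·433 + 43.84·305 + 18.53·158 + 32.77·377 = 52741.02.
Real growth = 52741.02/63910.11 − 1 = -0.1748.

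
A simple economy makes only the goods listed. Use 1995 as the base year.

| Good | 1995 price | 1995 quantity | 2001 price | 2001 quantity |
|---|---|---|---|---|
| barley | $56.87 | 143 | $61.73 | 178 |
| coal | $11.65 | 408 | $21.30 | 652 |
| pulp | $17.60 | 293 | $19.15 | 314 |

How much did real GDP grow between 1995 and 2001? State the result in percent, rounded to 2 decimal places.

28.84%

Real GDP 1995 = Nominal GDP 1995 = 56.87·143 + 11.65·408 + 17.60·293 = 18042.41.
Real GDP 2001 (at 1995 prices) = 56.87·178 + 11.65·652 + 17.60·314 = 23245.06.
Real growth = 23245.06/18042.41 − 1 = 0.2884.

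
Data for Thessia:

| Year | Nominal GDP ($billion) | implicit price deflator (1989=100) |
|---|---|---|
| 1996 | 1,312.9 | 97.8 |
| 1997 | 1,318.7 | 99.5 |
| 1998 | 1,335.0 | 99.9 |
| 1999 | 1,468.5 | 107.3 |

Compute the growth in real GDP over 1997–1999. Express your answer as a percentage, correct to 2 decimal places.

3.26%

Real GDP 1997 = 1318.7/0.995 = 1325.33.
Real GDP 1999 = 1468.5/1.073 = 1368.59.
Change = 1368.59/1325.33 − 1 = 0.0326.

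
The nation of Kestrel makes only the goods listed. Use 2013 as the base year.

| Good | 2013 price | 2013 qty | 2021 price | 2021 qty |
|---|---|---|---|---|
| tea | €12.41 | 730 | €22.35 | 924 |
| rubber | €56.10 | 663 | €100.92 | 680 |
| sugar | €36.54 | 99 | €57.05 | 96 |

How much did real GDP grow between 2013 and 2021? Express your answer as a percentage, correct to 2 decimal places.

Real GDP 2013 = Nominal GDP 2013 = 12.41·730 + 56.10·663 + 36.54·99 = 49871.06.
Real GDP 2021 (at 2013 prices) = 12.41·924 + 56.10·680 + 36.54·96 = 53122.68.
Real growth = 53122.68/49871.06 − 1 = 0.0652.

6.52%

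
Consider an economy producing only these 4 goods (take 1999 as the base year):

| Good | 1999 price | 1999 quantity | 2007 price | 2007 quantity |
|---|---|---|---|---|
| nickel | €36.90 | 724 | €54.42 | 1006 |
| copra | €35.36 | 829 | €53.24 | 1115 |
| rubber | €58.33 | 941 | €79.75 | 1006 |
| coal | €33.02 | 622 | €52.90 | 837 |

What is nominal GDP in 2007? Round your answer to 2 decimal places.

Nominal GDP 2007 = Σ (p_2007 × q_2007) = 54.42·1006 + 53.24·1115 + 79.75·1006 + 52.90·837 = 238614.92.

€238614.92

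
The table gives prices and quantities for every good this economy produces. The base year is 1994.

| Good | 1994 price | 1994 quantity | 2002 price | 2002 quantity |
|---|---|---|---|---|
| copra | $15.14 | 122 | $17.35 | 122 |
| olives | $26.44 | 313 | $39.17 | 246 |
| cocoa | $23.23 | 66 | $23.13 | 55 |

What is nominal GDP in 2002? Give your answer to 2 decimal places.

$13024.67

Nominal GDP 2002 = Σ (p_2002 × q_2002) = 17.35·122 + 39.17·246 + 23.13·55 = 13024.67.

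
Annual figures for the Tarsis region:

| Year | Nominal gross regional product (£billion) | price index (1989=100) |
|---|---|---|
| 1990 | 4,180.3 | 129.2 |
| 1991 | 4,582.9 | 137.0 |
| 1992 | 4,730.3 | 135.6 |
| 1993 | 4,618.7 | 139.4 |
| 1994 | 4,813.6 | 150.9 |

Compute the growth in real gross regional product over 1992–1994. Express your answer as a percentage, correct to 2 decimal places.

Real gross regional product 1992 = 4730.3/1.356 = 3488.42.
Real gross regional product 1994 = 4813.6/1.509 = 3189.93.
Change = 3189.93/3488.42 − 1 = -0.0856.

-8.56%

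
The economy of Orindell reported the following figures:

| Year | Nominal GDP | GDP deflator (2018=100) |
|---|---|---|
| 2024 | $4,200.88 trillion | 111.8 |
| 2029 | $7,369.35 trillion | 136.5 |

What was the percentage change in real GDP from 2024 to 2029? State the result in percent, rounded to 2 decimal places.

43.68%

Deflate each year: 2024 → 4200.88/1.118 = 3757.50; 2029 → 7369.35/1.365 = 5398.79.
So real GDP changed by 5398.79/3757.50 − 1 = 0.4368, i.e. 43.68%.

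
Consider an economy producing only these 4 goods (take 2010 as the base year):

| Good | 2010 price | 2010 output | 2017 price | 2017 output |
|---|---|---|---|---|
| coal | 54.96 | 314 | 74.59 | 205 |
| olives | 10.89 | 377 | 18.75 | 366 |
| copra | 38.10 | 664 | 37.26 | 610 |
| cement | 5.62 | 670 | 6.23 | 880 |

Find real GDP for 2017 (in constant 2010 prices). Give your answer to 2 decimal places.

43439.14

Real GDP 2017 = Σ (p_2010 × q_2017) = 54.96·205 + 10.89·366 + 38.10·610 + 5.62·880 = 43439.14.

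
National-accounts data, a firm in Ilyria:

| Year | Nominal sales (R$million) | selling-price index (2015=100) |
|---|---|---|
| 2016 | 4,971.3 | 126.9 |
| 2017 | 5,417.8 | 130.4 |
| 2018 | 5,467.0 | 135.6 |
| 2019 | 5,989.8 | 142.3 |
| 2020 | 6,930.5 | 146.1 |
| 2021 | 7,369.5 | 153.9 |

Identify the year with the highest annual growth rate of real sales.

2017: real = 5417.8/1.304 = 4154.75; growth vs 2016 (3917.49) = 6.06%.
2018: real = 5467.0/1.356 = 4031.71; growth vs 2017 (4154.75) = -2.96%.
2019: real = 5989.8/1.423 = 4209.28; growth vs 2018 (4031.71) = 4.40%.
2020: real = 6930.5/1.461 = 4743.67; growth vs 2019 (4209.28) = 12.70%.
2021: real = 7369.5/1.539 = 4788.50; growth vs 2020 (4743.67) = 0.95%.

2020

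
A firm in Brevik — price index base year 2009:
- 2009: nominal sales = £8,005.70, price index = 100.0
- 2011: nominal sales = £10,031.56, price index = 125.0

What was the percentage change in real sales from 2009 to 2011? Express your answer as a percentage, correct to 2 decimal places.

Real sales 2009 = 8005.70 / 1.000 = 8005.70.
Real sales 2011 = 10031.56 / 1.250 = 8025.25.
Real growth = 8025.25 / 8005.70 − 1 = 0.0024.

0.24%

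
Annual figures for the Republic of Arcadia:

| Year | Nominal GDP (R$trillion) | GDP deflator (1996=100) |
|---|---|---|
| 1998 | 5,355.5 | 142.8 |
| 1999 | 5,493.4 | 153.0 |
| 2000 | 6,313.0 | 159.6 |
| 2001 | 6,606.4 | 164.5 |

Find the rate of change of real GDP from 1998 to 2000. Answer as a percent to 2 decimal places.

Real GDP 1998 = 5355.5/1.428 = 3750.35.
Real GDP 2000 = 6313.0/1.596 = 3955.51.
Change = 3955.51/3750.35 − 1 = 0.0547.

5.47%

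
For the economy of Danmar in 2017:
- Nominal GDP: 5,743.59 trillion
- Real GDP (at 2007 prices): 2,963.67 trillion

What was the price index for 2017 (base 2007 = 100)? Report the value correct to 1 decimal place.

193.8

price index = (Nominal / Real) × 100 = 5743.59 / 2963.67 × 100 = 193.80.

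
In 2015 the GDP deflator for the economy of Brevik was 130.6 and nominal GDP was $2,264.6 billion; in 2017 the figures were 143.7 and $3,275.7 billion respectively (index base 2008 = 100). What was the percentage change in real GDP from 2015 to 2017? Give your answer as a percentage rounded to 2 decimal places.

Real GDP 2015 = 2264.6 / 1.306 = 1734.00.
Real GDP 2017 = 3275.7 / 1.437 = 2279.54.
Real growth = 2279.54 / 1734.00 − 1 = 0.3146.

31.46%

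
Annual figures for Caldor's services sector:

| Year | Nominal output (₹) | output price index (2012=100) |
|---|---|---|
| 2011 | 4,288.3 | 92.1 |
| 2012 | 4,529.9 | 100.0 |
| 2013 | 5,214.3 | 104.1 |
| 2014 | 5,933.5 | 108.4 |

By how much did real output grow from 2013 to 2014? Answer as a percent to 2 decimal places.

Real output 2013 = 5214.3/1.041 = 5008.93.
Real output 2014 = 5933.5/1.084 = 5473.71.
Change = 5473.71/5008.93 − 1 = 0.0928.

9.28%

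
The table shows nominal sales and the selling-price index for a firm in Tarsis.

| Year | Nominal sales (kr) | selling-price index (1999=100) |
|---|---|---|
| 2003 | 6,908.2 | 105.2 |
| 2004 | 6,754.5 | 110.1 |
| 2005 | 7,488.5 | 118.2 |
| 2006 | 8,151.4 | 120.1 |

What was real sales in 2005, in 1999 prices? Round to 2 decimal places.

Real sales 2005 = 7488.5 / 1.182 = 6335.45.

kr 6,335.45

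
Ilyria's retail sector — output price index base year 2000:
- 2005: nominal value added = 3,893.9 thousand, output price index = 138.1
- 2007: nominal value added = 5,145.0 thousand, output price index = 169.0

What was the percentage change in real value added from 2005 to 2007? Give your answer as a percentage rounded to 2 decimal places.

Real value added 2005 = 3893.9 / 1.381 = 2819.62.
Real value added 2007 = 5145.0 / 1.690 = 3044.38.
Real growth = 3044.38 / 2819.62 − 1 = 0.0797.

7.97%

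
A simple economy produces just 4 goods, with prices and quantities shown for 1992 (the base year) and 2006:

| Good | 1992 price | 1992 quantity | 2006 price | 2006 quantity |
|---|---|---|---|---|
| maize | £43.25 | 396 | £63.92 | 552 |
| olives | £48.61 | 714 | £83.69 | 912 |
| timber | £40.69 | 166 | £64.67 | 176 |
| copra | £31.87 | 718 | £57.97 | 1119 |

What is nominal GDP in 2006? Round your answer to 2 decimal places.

Nominal GDP 2006 = Σ (p_2006 × q_2006) = 63.92·552 + 83.69·912 + 64.67·176 + 57.97·1119 = 187859.47.

£187859.47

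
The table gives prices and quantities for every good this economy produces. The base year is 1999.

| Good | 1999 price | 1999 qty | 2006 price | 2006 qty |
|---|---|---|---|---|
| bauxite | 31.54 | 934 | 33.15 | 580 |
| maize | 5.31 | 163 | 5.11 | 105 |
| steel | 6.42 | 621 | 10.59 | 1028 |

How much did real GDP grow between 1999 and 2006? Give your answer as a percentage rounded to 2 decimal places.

-25.82%

Real GDP 1999 = Nominal GDP 1999 = 31.54·934 + 5.31·163 + 6.42·621 = 34310.71.
Real GDP 2006 (at 1999 prices) = 31.54·580 + 5.31·105 + 6.42·1028 = 25450.51.
Real growth = 25450.51/34310.71 − 1 = -0.2582.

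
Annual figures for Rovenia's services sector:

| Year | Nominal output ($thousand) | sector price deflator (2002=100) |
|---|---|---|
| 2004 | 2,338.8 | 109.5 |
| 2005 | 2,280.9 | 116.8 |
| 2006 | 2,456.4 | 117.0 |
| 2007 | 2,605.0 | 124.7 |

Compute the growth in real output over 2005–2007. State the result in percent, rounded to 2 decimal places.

6.97%

Real output 2005 = 2280.9/1.168 = 1952.83.
Real output 2007 = 2605.0/1.247 = 2089.01.
Change = 2089.01/1952.83 − 1 = 0.0697.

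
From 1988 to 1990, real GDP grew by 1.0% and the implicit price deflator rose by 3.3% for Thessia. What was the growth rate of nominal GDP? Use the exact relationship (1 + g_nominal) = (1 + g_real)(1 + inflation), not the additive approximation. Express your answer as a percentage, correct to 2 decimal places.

4.33%

(1 + g_nom) = (1 + g_real)(1 + π) = 1.0100 × 1.0330 = 1.04333.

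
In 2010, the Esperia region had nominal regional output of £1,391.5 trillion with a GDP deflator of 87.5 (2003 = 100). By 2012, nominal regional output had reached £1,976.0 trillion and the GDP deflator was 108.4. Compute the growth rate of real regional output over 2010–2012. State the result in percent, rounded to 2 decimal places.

Real regional output 2010 = 1391.5 / 0.875 = 1590.29.
Real regional output 2012 = 1976.0 / 1.084 = 1822.88.
Real growth = 1822.88 / 1590.29 − 1 = 0.1463.

14.63%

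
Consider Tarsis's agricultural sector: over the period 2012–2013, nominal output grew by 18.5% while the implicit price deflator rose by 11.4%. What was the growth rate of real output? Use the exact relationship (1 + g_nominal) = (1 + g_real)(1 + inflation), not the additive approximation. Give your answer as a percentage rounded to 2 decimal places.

6.37%

(1 + g_nom) = (1 + g_real)(1 + π), so g_real = 1.1850 / 1.1140 − 1 = 0.06373.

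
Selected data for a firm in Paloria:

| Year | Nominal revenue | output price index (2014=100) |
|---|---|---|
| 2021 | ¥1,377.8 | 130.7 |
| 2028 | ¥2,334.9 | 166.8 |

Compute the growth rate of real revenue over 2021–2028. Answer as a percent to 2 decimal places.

Deflate each year: 2021 → 1377.8/1.307 = 1054.17; 2028 → 2334.9/1.668 = 1399.82.
So real revenue changed by 1399.82/1054.17 − 1 = 0.3279, i.e. 32.79%.

32.79%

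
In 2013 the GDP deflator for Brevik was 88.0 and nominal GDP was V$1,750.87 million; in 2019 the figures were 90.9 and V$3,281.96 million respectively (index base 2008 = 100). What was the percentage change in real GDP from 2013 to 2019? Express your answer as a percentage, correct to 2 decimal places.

Real GDP 2013 = 1750.87 / 0.880 = 1989.63.
Real GDP 2019 = 3281.96 / 0.909 = 3610.52.
Real growth = 3610.52 / 1989.63 − 1 = 0.8147.

81.47%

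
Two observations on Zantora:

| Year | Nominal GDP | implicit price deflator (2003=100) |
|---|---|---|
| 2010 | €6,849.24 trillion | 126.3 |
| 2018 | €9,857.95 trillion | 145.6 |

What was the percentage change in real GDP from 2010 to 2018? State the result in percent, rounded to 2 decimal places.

24.85%

Real GDP 2010 = 6849.24 / 1.263 = 5422.99.
Real GDP 2018 = 9857.95 / 1.456 = 6770.57.
Real growth = 6770.57 / 5422.99 − 1 = 0.2485.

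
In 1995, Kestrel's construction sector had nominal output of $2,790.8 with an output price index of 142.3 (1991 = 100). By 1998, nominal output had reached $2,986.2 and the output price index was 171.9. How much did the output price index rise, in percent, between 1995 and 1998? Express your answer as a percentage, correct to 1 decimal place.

Price-level change = 171.9 / 142.3 − 1 = 0.2080.

20.8%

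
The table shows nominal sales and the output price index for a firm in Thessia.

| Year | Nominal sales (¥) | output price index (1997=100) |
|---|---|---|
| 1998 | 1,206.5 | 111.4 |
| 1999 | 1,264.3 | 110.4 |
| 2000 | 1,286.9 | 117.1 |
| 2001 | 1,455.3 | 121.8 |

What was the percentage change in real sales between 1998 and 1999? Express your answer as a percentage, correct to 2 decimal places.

5.74%

Real sales 1998 = 1206.5/1.114 = 1083.03.
Real sales 1999 = 1264.3/1.104 = 1145.20.
Change = 1145.20/1083.03 − 1 = 0.0574.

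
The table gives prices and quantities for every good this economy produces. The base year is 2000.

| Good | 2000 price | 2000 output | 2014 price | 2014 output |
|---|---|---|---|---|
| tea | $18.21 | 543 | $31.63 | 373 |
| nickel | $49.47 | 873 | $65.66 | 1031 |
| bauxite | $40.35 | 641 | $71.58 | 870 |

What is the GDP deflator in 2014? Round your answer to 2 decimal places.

152.60

Nominal GDP 2014 = 31.63·373 + 65.66·1031 + 71.58·870 = 141768.05.
Real GDP 2014 (at 2000 prices) = 18.21·373 + 49.47·1031 + 40.35·870 = 92900.40.
Deflator = Nominal/Real × 100 = 141768.05/92900.40 × 100 = 152.602.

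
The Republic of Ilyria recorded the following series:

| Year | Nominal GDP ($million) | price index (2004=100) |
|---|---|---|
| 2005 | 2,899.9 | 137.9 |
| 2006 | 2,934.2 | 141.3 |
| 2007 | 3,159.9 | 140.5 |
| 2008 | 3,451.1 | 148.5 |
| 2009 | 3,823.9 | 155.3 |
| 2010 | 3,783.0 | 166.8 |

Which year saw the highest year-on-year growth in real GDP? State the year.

2007

2006: real = 2934.2/1.413 = 2076.57; growth vs 2005 (2102.90) = -1.25%.
2007: real = 3159.9/1.405 = 2249.04; growth vs 2006 (2076.57) = 8.31%.
2008: real = 3451.1/1.485 = 2323.97; growth vs 2007 (2249.04) = 3.33%.
2009: real = 3823.9/1.553 = 2462.27; growth vs 2008 (2323.97) = 5.95%.
2010: real = 3783.0/1.668 = 2267.99; growth vs 2009 (2462.27) = -7.89%.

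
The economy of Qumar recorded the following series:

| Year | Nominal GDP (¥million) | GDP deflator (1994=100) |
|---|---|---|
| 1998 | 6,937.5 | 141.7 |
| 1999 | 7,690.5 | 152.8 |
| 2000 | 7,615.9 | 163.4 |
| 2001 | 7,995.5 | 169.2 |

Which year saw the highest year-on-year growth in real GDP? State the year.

1999

1999: real = 7690.5/1.528 = 5033.05; growth vs 1998 (4895.91) = 2.80%.
2000: real = 7615.9/1.634 = 4660.89; growth vs 1999 (5033.05) = -7.39%.
2001: real = 7995.5/1.692 = 4725.47; growth vs 2000 (4660.89) = 1.39%.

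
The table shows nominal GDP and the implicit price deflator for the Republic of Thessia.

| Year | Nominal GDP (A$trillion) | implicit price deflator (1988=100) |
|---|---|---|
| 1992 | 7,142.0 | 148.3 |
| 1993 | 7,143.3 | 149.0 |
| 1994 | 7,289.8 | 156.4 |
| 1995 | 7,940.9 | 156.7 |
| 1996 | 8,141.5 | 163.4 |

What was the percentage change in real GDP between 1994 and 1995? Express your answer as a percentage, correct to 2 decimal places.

Real GDP 1994 = 7289.8/1.564 = 4661.00.
Real GDP 1995 = 7940.9/1.567 = 5067.58.
Change = 5067.58/4661.00 − 1 = 0.0872.

8.72%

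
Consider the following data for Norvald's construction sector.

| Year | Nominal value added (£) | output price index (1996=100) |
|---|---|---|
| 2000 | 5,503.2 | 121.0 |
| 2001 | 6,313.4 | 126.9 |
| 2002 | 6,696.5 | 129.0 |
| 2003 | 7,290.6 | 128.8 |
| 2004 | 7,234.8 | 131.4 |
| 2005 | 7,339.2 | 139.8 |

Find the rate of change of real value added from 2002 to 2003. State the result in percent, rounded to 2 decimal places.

9.04%

Real value added 2002 = 6696.5/1.290 = 5191.09.
Real value added 2003 = 7290.6/1.288 = 5660.40.
Change = 5660.40/5191.09 − 1 = 0.0904.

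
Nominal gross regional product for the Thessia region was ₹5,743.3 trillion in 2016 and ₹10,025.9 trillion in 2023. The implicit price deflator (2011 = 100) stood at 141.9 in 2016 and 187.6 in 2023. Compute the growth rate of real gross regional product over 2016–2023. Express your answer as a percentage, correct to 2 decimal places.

Real gross regional product 2016 = 5743.3 / 1.419 = 4047.43.
Real gross regional product 2023 = 10025.9 / 1.876 = 5344.30.
Real growth = 5344.30 / 4047.43 − 1 = 0.3204.

32.04%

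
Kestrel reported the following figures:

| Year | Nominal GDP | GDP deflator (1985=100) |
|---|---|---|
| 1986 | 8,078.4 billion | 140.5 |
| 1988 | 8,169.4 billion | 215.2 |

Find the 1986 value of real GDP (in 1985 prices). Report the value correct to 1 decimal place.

5,749.8 billion

Real GDP = Nominal / (GDP deflator/100) = 8078.4 / 1.405 = 5749.75.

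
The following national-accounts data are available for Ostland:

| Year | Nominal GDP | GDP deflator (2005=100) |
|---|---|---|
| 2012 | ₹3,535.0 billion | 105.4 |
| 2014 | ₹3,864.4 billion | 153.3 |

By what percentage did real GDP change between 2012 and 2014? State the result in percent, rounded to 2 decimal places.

Deflate each year: 2012 → 3535.0/1.054 = 3353.89; 2014 → 3864.4/1.533 = 2520.81.
So real GDP changed by 2520.81/3353.89 − 1 = -0.2484, i.e. -24.84%.

-24.84%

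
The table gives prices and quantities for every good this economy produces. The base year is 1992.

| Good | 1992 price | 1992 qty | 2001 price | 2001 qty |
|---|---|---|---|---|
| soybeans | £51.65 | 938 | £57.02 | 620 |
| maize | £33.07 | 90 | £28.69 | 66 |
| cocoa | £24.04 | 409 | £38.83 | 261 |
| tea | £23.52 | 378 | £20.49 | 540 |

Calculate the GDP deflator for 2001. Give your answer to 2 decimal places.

109.90

Nominal GDP 2001 = 57.02·620 + 28.69·66 + 38.83·261 + 20.49·540 = 58445.17.
Real GDP 2001 (at 1992 prices) = 51.65·620 + 33.07·66 + 24.04·261 + 23.52·540 = 53180.86.
Deflator = Nominal/Real × 100 = 58445.17/53180.86 × 100 = 109.899.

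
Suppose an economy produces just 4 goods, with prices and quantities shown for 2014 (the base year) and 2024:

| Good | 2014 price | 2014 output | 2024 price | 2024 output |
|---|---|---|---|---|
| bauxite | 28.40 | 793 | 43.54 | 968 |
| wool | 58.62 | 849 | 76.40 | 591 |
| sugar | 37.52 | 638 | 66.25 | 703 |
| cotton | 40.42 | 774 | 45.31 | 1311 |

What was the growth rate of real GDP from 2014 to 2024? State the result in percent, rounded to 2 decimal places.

10.97%

Real GDP 2014 = Nominal GDP 2014 = 28.40·793 + 58.62·849 + 37.52·638 + 40.42·774 = 127512.42.
Real GDP 2024 (at 2014 prices) = 28.40·968 + 58.62·591 + 37.52·703 + 40.42·1311 = 141502.80.
Real growth = 141502.80/127512.42 − 1 = 0.1097.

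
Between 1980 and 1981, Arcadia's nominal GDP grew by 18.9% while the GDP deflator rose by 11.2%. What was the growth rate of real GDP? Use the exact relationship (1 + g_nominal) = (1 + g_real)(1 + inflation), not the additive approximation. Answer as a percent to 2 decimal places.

6.92%

(1 + g_nom) = (1 + g_real)(1 + π), so g_real = 1.1890 / 1.1120 − 1 = 0.06924.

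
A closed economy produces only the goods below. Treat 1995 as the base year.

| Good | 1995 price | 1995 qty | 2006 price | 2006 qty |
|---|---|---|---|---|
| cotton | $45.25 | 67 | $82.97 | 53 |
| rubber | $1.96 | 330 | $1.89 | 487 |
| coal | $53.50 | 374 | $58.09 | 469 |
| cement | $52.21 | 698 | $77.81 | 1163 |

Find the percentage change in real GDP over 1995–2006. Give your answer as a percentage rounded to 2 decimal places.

Real GDP 1995 = Nominal GDP 1995 = 45.25·67 + 1.96·330 + 53.50·374 + 52.21·698 = 60130.13.
Real GDP 2006 (at 1995 prices) = 45.25·53 + 1.96·487 + 53.50·469 + 52.21·1163 = 89164.50.
Real growth = 89164.50/60130.13 − 1 = 0.4829.

48.29%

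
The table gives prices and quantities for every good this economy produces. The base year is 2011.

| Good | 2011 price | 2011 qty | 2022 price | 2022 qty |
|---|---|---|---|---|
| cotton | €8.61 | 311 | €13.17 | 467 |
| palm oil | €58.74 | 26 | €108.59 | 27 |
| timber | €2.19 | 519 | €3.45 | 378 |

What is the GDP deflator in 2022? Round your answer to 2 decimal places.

161.41

Nominal GDP 2022 = 13.17·467 + 108.59·27 + 3.45·378 = 10386.42.
Real GDP 2022 (at 2011 prices) = 8.61·467 + 58.74·27 + 2.19·378 = 6434.67.
Deflator = Nominal/Real × 100 = 10386.42/6434.67 × 100 = 161.413.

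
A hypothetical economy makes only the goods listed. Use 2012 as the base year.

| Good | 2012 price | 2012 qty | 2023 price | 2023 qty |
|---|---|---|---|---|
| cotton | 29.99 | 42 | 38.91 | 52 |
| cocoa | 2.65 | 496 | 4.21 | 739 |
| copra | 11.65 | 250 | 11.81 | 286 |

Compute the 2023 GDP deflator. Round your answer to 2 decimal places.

124.27

Nominal GDP 2023 = 38.91·52 + 4.21·739 + 11.81·286 = 8512.17.
Real GDP 2023 (at 2012 prices) = 29.99·52 + 2.65·739 + 11.65·286 = 6849.73.
Deflator = Nominal/Real × 100 = 8512.17/6849.73 × 100 = 124.270.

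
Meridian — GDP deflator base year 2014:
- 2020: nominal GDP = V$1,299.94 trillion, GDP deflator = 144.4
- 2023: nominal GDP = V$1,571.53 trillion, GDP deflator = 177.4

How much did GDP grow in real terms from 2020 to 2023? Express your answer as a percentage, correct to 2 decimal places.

-1.60%

Deflate each year: 2020 → 1299.94/1.444 = 900.24; 2023 → 1571.53/1.774 = 885.87.
So real GDP changed by 885.87/900.24 − 1 = -0.0160, i.e. -1.60%.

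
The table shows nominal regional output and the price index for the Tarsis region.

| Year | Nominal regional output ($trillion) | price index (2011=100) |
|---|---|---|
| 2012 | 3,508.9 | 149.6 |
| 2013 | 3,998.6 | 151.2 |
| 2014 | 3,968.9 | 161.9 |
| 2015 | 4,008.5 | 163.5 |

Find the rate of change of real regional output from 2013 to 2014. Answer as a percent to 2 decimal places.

Real regional output 2013 = 3998.6/1.512 = 2644.58.
Real regional output 2014 = 3968.9/1.619 = 2451.45.
Change = 2451.45/2644.58 − 1 = -0.0730.

-7.30%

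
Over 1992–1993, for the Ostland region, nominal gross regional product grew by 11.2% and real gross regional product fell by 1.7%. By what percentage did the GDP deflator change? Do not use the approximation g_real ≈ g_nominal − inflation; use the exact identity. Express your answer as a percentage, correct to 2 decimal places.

(1 + g_nom) = (1 + g_real)(1 + π), so π = 1.1120 / 0.9830 − 1 = 0.13123.

13.12%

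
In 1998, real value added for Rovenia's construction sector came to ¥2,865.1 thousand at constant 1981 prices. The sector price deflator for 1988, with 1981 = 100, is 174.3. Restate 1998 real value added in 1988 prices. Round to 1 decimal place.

Real value added in 1988 prices = Real value added in 1981 prices × (P_1988/P_1981) = 2865.1 × 1.743 = 4993.87.

¥4,993.9 thousand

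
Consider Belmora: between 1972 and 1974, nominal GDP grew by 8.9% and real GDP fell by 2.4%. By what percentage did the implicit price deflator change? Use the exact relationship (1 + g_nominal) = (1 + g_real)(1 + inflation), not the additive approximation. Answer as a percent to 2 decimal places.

(1 + g_nom) = (1 + g_real)(1 + π), so π = 1.0890 / 0.9760 − 1 = 0.11578.

11.58%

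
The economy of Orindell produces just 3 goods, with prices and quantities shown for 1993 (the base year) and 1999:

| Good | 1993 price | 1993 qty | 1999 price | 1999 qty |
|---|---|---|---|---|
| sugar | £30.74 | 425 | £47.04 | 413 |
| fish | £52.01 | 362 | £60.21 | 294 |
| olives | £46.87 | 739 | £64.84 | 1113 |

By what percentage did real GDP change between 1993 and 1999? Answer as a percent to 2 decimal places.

Real GDP 1993 = Nominal GDP 1993 = 30.74·425 + 52.01·362 + 46.87·739 = 66529.05.
Real GDP 1999 (at 1993 prices) = 30.74·413 + 52.01·294 + 46.87·1113 = 80152.87.
Real growth = 80152.87/66529.05 − 1 = 0.2048.

20.48%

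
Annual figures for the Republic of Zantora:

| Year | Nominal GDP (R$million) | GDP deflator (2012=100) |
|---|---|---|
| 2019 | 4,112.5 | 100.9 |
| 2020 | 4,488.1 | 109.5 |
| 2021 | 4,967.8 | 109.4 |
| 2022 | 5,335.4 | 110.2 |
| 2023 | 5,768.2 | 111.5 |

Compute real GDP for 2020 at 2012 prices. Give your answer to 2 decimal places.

Real GDP 2020 = 4488.1 / 1.095 = 4098.72.

R$4,098.72 million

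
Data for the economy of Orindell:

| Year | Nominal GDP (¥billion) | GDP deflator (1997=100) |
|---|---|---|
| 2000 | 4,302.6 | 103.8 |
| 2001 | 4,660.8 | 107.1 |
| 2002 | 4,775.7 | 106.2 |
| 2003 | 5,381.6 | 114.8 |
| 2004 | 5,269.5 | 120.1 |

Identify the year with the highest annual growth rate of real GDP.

2001

2001: real = 4660.8/1.071 = 4351.82; growth vs 2000 (4145.09) = 4.99%.
2002: real = 4775.7/1.062 = 4496.89; growth vs 2001 (4351.82) = 3.33%.
2003: real = 5381.6/1.148 = 4687.80; growth vs 2002 (4496.89) = 4.25%.
2004: real = 5269.5/1.201 = 4387.59; growth vs 2003 (4687.80) = -6.40%.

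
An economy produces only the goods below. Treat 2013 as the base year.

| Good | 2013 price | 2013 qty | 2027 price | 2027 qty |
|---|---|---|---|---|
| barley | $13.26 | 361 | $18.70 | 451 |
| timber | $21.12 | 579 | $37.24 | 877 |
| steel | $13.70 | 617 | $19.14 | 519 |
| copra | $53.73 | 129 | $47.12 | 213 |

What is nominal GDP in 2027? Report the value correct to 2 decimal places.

Nominal GDP 2027 = Σ (p_2027 × q_2027) = 18.70·451 + 37.24·877 + 19.14·519 + 47.12·213 = 61063.40.

$61063.40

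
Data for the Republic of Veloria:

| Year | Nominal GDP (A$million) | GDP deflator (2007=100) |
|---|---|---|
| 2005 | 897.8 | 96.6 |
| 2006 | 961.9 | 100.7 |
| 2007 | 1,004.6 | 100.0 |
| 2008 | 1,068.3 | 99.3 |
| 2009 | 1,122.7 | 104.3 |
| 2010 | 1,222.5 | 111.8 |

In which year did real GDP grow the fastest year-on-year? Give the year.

2006: real = 961.9/1.007 = 955.21; growth vs 2005 (929.40) = 2.78%.
2007: real = 1004.6/1.000 = 1004.60; growth vs 2006 (955.21) = 5.17%.
2008: real = 1068.3/0.993 = 1075.83; growth vs 2007 (1004.60) = 7.09%.
2009: real = 1122.7/1.043 = 1076.41; growth vs 2008 (1075.83) = 0.05%.
2010: real = 1222.5/1.118 = 1093.47; growth vs 2009 (1076.41) = 1.58%.

2008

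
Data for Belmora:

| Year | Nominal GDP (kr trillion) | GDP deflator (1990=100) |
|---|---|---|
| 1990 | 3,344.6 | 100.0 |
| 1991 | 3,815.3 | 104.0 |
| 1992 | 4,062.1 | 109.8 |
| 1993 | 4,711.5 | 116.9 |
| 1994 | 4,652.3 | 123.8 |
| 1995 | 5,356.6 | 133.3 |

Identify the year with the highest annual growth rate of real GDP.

1991: real = 3815.3/1.040 = 3668.56; growth vs 1990 (3344.60) = 9.69%.
1992: real = 4062.1/1.098 = 3699.54; growth vs 1991 (3668.56) = 0.84%.
1993: real = 4711.5/1.169 = 4030.37; growth vs 1992 (3699.54) = 8.94%.
1994: real = 4652.3/1.238 = 3757.92; growth vs 1993 (4030.37) = -6.76%.
1995: real = 5356.6/1.333 = 4018.45; growth vs 1994 (3757.92) = 6.93%.

1991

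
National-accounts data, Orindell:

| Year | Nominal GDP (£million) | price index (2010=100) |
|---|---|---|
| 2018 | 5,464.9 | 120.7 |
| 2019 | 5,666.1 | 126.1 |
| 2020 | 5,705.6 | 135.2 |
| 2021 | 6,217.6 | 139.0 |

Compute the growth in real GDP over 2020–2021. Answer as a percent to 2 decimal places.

5.99%

Real GDP 2020 = 5705.6/1.352 = 4220.12.
Real GDP 2021 = 6217.6/1.390 = 4473.09.
Change = 4473.09/4220.12 − 1 = 0.0599.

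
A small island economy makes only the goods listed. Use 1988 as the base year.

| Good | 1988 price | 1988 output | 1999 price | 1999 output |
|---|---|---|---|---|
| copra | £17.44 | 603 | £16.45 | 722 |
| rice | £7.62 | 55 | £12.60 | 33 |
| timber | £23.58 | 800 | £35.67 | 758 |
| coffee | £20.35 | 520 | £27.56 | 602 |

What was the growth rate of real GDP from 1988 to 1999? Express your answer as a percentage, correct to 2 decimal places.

Real GDP 1988 = Nominal GDP 1988 = 17.44·603 + 7.62·55 + 23.58·800 + 20.35·520 = 40381.42.
Real GDP 1999 (at 1988 prices) = 17.44·722 + 7.62·33 + 23.58·758 + 20.35·602 = 42967.48.
Real growth = 42967.48/40381.42 − 1 = 0.0640.

6.40%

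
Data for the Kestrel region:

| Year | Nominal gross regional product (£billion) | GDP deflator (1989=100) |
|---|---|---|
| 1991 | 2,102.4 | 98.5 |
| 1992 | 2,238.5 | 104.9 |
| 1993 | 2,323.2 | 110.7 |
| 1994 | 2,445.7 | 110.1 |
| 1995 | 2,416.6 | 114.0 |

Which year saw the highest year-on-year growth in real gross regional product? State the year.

1992: real = 2238.5/1.049 = 2133.94; growth vs 1991 (2134.42) = -0.02%.
1993: real = 2323.2/1.107 = 2098.64; growth vs 1992 (2133.94) = -1.65%.
1994: real = 2445.7/1.101 = 2221.34; growth vs 1993 (2098.64) = 5.85%.
1995: real = 2416.6/1.140 = 2119.82; growth vs 1994 (2221.34) = -4.57%.

1994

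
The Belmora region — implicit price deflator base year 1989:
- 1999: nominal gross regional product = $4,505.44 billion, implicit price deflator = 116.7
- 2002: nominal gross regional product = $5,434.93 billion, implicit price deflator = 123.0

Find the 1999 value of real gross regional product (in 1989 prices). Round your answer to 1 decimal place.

Real gross regional product = Nominal / (implicit price deflator/100) = 4505.44 / 1.167 = 3860.70.

$3,860.7 billion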